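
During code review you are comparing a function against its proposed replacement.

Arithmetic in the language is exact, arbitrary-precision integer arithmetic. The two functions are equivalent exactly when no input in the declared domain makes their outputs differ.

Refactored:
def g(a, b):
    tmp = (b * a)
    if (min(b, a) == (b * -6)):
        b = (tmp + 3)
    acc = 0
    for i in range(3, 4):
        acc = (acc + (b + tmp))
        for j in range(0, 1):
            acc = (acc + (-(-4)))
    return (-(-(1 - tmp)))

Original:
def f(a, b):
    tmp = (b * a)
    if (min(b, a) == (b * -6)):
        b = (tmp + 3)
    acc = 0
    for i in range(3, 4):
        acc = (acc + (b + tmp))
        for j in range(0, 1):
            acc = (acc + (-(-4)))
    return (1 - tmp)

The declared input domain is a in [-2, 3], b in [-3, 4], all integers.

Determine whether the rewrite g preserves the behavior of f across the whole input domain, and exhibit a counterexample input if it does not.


Side by side, the visible changes include: same computation, different form.
One worked example (a=3, b=0) — f: tmp := 0 | (min(b, a) == (b * -6)): true | b := 3 | acc := 0 | iter i=3: | acc := 3 | iter j=0: | acc := 7 | result 1; g: tmp := 0 | (min(b, a) == (b * -6)): true | b := 3 | acc := 0 | iter i=3: | acc := 3 | iter j=0: | acc := 7 | result 1; agreement on 1.
An exhaustive pass over the 48 declared inputs shows identical outputs.
verdict: equivalent


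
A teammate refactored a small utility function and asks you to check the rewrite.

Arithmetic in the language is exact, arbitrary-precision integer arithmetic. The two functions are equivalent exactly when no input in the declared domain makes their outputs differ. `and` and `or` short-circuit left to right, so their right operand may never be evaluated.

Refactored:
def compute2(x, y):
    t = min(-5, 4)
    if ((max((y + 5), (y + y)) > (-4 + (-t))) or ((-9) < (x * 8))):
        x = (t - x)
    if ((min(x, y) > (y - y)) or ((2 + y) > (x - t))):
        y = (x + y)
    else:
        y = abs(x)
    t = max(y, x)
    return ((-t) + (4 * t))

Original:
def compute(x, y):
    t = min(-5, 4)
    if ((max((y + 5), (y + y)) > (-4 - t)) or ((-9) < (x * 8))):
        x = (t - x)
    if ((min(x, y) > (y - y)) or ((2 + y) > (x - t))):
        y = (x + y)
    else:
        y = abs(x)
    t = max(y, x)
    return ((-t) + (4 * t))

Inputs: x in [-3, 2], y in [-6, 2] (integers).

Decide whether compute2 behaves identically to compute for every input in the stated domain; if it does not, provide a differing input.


Differences: arithmetic usage differs — yet all 54 inputs agree.
verdict: equivalent


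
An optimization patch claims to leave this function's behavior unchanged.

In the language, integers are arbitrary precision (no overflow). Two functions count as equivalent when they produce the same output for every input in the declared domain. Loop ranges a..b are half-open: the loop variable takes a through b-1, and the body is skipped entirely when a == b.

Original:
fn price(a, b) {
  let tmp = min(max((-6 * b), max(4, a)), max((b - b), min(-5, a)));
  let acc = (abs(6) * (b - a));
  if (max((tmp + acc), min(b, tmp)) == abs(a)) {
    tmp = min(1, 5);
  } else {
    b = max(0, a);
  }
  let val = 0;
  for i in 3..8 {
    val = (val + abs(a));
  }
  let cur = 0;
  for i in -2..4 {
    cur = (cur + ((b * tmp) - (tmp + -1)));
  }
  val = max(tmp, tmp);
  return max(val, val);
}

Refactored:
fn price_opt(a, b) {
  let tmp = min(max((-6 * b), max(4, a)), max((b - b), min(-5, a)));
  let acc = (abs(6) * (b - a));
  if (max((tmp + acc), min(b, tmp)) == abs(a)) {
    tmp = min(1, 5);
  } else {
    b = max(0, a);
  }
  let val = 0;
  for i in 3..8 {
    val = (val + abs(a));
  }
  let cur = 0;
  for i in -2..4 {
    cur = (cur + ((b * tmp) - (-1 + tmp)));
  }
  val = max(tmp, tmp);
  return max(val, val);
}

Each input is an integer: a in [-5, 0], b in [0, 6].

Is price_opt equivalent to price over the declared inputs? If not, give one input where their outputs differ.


This is a faithful refactor — same computation, different form, but the computed results match everywhere.
One worked example (a=0, b=2) — price: tmp=0, then acc=12, then (max((tmp + acc), min(b, tmp)) == abs(a)) is false, then b=0, then val=0, then (i=3), then val=0, then (i=4), then val=0, then (i=5), then val=0, then (i=6), then val=0, then (i=7), then val=0, then cur=0, then (i=-2), then cur=1, then (i=-1), then cur=2, then (i=0), then cur=3, then (i=1), then cur=4, then (i=2), then cur=5, then (i=3), then cur=6, then val=0, then returns 0; price_opt: tmp=0, then acc=12, then (max((tmp + acc), min(b, tmp)) == abs(a)) is false, then b=0, then val=0, then (i=3), then val=0, then (i=4), then val=0, then (i=5), then val=0, then (i=6), then val=0, then (i=7), then val=0, then cur=0, then (i=-2), then cur=1, then (i=-1), then cur=2, then (i=0), then cur=3, then (i=1), then cur=4, then (i=2), then cur=5, then (i=3), then cur=6, then val=0, then returns 0; agreement on 0.
An exhaustive pass over the 42 declared inputs shows identical outputs.
verdict: equivalent


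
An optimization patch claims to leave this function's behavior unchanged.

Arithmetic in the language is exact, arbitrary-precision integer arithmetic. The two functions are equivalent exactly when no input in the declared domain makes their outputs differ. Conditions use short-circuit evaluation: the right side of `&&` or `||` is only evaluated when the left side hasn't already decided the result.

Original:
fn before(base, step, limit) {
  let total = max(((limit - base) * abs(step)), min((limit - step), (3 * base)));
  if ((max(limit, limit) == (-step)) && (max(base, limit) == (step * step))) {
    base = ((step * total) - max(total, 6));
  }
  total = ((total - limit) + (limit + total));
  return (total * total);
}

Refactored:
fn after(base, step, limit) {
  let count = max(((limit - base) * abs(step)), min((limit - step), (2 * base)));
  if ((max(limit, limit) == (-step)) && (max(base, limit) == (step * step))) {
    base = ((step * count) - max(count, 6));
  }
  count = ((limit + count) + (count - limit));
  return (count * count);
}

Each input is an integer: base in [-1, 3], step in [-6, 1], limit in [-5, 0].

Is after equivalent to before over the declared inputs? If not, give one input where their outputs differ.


Not equivalent: base=-1, step=-6, limit=-5 separates them (36 vs 16).
before: total := -3 | ((max(limit, limit) == (-step)) && (max(base, limit) == (step * step))): false | total := -6 | result 36
after: count := -2 | ((max(limit, limit) == (-step)) && (max(base, limit) == (step * step))): false | count := -4 | result 16
verdict: not equivalent; witness: base=-1, step=-6, limit=-5


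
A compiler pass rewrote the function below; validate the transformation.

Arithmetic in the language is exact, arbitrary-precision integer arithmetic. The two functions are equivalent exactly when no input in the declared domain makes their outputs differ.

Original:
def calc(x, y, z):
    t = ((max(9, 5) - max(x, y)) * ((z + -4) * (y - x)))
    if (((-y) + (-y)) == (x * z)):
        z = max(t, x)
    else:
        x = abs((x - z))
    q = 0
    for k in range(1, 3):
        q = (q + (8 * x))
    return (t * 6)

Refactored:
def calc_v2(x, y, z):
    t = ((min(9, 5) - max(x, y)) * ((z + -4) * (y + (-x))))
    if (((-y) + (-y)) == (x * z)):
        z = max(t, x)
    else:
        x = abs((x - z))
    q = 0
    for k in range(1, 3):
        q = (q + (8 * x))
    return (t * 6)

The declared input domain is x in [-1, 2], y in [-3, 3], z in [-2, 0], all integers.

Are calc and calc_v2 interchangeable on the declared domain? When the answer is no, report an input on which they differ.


Consider the input x=-1, y=-3, z=-2.
calc: t = 120; (((-y) + (-y)) == (x * z)) -> false; x = 1; q = 0; [k=1]; q = 8; [k=2]; q = 16; return 720
calc_v2: t = 72; (((-y) + (-y)) == (x * z)) -> false; x = 1; q = 0; [k=1]; q = 8; [k=2]; q = 16; return 432
720 vs 432 — the two versions disagree here.
verdict: not equivalent; witness: x=-1, y=-3, z=-2


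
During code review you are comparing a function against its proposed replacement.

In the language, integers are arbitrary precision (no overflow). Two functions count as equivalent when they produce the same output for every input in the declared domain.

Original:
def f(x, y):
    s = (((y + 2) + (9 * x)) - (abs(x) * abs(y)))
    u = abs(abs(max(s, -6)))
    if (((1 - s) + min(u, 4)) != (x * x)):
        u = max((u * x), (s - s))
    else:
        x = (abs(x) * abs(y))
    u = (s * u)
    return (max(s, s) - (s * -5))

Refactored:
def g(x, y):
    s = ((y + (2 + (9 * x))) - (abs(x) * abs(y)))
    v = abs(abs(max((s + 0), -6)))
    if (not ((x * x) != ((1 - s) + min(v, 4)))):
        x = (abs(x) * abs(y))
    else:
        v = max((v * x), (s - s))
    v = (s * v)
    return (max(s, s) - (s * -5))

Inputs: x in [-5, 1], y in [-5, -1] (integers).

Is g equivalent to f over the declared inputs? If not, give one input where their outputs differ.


The two versions differ — the changes include local variable names differ, plus boolean connective usage differs, plus constant usage differs, plus arithmetic usage differs.
One worked example (x=-5, y=-5) — f: s = -73; u = 6; (((1 - s) + min(u, 4)) != (x * x)) -> true; u = 0; u = 0; return -438; g: s = -73; v = 6; (not ((x * x) != ((1 - s) + min(v, 4)))) -> false; v = 0; v = 0; return -438; agreement on -438.
Across all 35 domain points the two functions coincide.
verdict: equivalent


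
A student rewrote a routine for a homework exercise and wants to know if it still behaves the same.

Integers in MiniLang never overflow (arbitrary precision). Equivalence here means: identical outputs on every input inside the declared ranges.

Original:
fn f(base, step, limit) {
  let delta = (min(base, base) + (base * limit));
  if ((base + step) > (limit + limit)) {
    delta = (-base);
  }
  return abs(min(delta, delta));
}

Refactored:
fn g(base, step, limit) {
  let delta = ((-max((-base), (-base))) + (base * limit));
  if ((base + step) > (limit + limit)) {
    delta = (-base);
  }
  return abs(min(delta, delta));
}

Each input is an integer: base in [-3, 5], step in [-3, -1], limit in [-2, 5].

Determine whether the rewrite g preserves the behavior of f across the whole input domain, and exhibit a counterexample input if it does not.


The two are interchangeable: min/max/abs usage differs, and every declared input agrees.
Tracing base=-1, step=-1, limit=0: f: delta becomes -1; next ((base + step) > (limit + limit)) evaluates to false; next final value 1 | g: delta becomes -1; next ((base + step) > (limit + limit)) evaluates to false; next final value 1 — matching result 1.
Across all 216 domain points the two functions coincide.
verdict: equivalent


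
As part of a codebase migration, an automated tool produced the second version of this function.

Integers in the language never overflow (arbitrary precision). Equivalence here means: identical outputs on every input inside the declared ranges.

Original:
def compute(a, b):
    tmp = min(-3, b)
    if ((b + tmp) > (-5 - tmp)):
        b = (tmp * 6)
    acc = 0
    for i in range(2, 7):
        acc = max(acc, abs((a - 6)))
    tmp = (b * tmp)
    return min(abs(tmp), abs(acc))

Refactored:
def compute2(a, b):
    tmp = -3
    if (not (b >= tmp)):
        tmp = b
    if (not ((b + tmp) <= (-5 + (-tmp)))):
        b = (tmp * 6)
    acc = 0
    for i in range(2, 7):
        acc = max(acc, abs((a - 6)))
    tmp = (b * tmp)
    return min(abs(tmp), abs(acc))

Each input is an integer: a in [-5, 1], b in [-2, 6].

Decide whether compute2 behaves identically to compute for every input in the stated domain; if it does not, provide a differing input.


Equivalent — the differences include branching structure differs; also boolean connective usage differs; also min/max/abs usage differs; also arithmetic usage differs; also statement counts differ; also comparison usage differs, yet no declared input distinguishes the two.
Spot check at a=1, b=1 — compute: tmp=-3, then ((b + tmp) > (-5 - tmp)) is false, then acc=0, then (i=2), then acc=5, then (i=3), then acc=5, then (i=4), then acc=5, then (i=5), then acc=5, then (i=6), then acc=5, then tmp=-3, then returns 3. compute2: tmp=-3, then (not (b >= tmp)) is false, then (not ((b + tmp) <= (-5 + (-tmp)))) is false, then acc=0, then (i=2), then acc=5, then (i=3), then acc=5, then (i=4), then acc=5, then (i=5), then acc=5, then (i=6), then acc=5, then tmp=-3, then returns 3. Both give 3.
An exhaustive pass over the 63 declared inputs shows identical outputs.
verdict: equivalent


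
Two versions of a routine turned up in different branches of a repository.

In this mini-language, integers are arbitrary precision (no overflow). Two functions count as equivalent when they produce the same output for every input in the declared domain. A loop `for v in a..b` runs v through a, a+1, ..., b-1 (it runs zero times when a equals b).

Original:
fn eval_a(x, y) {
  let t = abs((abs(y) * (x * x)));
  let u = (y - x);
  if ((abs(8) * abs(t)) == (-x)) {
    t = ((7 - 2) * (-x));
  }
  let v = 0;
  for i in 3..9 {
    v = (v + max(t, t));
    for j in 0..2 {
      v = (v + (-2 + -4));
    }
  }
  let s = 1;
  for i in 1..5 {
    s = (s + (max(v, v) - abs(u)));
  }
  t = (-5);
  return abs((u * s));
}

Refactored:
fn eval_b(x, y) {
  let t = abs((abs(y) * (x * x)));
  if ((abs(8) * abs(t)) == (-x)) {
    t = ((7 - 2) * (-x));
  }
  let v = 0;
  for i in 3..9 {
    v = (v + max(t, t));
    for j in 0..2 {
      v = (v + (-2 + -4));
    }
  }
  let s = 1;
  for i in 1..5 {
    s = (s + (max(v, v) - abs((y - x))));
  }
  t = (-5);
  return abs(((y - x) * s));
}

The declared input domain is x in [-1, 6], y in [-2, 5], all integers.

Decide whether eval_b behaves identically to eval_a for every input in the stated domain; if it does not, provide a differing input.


The two versions differ — the changes include arithmetic usage differs, plus statement counts differ, plus local variable names differ.
Tracing x=2, y=0: eval_a: t=0, then u=-2, then ((abs(8) * abs(t)) == (-x)) is false, then v=0, then (i=3), then v=0, then (j=0), then v=-6, then (j=1), then v=-12, then (i=4), then v=-12, then (j=0), then v=-18, then (j=1), then v=-24, then (i=5), then v=-24, then (j=0), then v=-30, then (j=1), then v=-36, then (i=6), then v=-36, then (j=0), then v=-42, then (j=1), then v=-48, then (i=7), then v=-48, then (j=0), then v=-54, then (j=1), then v=-60, then (i=8), then v=-60, then (j=0), then v=-66, then (j=1), then v=-72, then s=1, then (i=1), then s=-73, then (i=2), then s=-147, then (i=3), then s=-221, then (i=4), then s=-295, then t=-5, then returns 590 | eval_b: t=0, then ((abs(8) * abs(t)) == (-x)) is false, then v=0, then (i=3), then v=0, then (j=0), then v=-6, then (j=1), then v=-12, then (i=4), then v=-12, then (j=0), then v=-18, then (j=1), then v=-24, then (i=5), then v=-24, then (j=0), then v=-30, then (j=1), then v=-36, then (i=6), then v=-36, then (j=0), then v=-42, then (j=1), then v=-48, then (i=7), then v=-48, then (j=0), then v=-54, then (j=1), then v=-60, then (i=8), then v=-60, then (j=0), then v=-66, then (j=1), then v=-72, then s=1, then (i=1), then s=-73, then (i=2), then s=-147, then (i=3), then s=-221, then (i=4), then s=-295, then t=-5, then returns 590 — matching result 590.
Checked all 64 inputs in the declared domain: the outputs agree on every one.
verdict: equivalent


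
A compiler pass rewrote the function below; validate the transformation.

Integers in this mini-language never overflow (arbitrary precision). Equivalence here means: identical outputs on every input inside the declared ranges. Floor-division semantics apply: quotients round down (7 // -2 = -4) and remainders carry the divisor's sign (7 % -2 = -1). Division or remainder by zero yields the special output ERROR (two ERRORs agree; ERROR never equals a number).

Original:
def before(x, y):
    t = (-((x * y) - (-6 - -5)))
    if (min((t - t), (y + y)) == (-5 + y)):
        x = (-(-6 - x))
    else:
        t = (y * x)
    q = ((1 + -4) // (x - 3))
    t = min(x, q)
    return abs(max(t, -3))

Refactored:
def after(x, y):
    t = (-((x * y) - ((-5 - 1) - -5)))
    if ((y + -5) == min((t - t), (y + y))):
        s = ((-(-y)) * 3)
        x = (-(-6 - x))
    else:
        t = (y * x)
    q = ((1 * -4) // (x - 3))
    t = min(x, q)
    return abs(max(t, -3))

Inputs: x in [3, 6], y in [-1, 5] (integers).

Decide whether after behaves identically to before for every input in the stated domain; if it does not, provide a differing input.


x=6, y=-1 yields 1 from before but 2 from after.
verdict: not equivalent; witness: x=6, y=-1


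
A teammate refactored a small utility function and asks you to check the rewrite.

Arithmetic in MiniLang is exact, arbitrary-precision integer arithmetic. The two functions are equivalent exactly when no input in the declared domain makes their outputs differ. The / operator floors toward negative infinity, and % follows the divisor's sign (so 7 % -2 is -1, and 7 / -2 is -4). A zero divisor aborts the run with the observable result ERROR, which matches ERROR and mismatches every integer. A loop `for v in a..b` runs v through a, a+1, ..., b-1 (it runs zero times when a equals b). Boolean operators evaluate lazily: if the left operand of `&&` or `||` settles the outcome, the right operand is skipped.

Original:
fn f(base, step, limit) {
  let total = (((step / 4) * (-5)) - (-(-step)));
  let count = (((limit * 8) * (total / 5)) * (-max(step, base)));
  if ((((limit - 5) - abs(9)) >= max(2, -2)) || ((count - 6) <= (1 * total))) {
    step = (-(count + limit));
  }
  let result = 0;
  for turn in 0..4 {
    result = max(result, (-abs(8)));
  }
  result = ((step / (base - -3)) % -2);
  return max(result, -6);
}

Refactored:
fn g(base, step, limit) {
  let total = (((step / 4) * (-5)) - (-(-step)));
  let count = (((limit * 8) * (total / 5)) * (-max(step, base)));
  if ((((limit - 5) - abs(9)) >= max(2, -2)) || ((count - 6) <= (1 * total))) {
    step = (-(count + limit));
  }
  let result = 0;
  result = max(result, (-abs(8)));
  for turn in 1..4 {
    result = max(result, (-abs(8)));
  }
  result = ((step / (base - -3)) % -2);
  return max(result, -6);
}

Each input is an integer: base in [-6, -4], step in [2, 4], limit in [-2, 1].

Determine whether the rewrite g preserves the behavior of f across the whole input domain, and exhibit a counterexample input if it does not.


The two versions differ — the changes include loop structure differs; also min/max/abs usage differs; also constant usage differs; also statement counts differ.
One worked example (base=-5, step=4, limit=-1) — f: total becomes -9; next count becomes -64; next ((((limit - 5) - abs(9)) >= max(2, -2)) || ((count - 6) <= (1 * total))) evaluates to true; next step becomes 65; next result becomes 0; next at turn=0:; next result becomes 0; next at turn=1:; next result becomes 0; next at turn=2:; next result becomes 0; next at turn=3:; next result becomes 0; next result becomes -1; next final value -1; g: total becomes -9; next count becomes -64; next ((((limit - 5) - abs(9)) >= max(2, -2)) || ((count - 6) <= (1 * total))) evaluates to true; next step becomes 65; next result becomes 0; next result becomes 0; next at turn=1:; next result becomes 0; next at turn=2:; next result becomes 0; next at turn=3:; next result becomes 0; next result becomes -1; next final value -1; agreement on -1.
Across all 36 domain points the two functions coincide.
verdict: equivalent


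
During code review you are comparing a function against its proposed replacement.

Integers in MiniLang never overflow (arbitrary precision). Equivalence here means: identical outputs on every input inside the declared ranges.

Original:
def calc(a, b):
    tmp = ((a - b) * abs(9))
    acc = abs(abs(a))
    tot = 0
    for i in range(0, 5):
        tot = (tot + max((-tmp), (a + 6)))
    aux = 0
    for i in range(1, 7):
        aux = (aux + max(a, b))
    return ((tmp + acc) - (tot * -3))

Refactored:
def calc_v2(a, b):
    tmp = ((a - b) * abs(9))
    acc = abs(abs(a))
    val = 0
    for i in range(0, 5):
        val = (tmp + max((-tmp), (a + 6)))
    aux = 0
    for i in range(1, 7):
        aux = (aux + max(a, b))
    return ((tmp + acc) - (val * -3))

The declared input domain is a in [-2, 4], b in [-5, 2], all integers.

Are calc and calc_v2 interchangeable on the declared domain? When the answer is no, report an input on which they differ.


Run the pair on a=-2, b=-5.
calc: tmp=27, then acc=2, then tot=0, then (i=0), then tot=4, then (i=1), then tot=8, then (i=2), then tot=12, then (i=3), then tot=16, then (i=4), then tot=20, then aux=0, then (i=1), then aux=-2, then (i=2), then aux=-4, then (i=3), then aux=-6, then (i=4), then aux=-8, then (i=5), then aux=-10, then (i=6), then aux=-12, then returns 89
calc_v2: tmp=27, then acc=2, then val=0, then (i=0), then val=31, then (i=1), then val=31, then (i=2), then val=31, then (i=3), then val=31, then (i=4), then val=31, then aux=0, then (i=1), then aux=-2, then (i=2), then aux=-4, then (i=3), then aux=-6, then (i=4), then aux=-8, then (i=5), then aux=-10, then (i=6), then aux=-12, then returns 122
89 vs 122 — the two versions disagree here.
verdict: not equivalent; witness: a=-2, b=-5


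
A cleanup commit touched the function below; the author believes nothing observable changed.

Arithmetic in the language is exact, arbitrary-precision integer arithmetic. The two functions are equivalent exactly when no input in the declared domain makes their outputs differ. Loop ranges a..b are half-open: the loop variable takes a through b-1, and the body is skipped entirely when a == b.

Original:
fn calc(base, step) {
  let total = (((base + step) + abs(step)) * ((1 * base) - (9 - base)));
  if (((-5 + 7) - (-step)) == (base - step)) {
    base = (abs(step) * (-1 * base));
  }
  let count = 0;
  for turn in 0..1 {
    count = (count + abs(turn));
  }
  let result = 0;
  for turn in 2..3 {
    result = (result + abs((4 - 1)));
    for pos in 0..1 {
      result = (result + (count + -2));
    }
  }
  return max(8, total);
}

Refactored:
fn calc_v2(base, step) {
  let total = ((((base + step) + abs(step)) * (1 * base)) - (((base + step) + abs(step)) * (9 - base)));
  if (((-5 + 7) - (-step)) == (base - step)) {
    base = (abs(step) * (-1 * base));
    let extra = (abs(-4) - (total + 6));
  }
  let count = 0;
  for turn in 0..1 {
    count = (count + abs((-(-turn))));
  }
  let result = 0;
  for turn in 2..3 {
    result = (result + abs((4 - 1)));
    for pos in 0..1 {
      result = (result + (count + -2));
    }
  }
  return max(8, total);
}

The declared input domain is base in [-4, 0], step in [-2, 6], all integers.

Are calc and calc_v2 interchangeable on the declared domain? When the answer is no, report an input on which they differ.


Changes here: statement counts differ, and local variable names differ, and constant usage differs, and min/max/abs usage differs, and arithmetic usage differs; the full 45-point sweep finds no disagreement.
verdict: equivalent


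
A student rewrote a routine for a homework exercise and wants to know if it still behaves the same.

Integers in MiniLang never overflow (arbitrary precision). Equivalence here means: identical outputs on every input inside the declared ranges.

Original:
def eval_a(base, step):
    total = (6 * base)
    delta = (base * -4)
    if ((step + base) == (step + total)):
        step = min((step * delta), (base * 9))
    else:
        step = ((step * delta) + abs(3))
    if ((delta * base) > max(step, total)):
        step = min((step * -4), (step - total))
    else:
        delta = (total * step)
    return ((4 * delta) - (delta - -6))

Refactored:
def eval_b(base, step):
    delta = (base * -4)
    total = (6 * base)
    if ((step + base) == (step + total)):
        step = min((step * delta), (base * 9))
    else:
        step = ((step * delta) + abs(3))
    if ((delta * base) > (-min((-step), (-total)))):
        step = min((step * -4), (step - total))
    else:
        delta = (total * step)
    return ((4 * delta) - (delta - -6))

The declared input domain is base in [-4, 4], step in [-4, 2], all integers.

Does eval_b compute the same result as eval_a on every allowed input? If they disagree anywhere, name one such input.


This is a faithful refactor — min/max/abs usage differs, but the computed results match everywhere.
Tracing base=0, step=0: eval_a: total=0, then delta=0, then ((step + base) == (step + total)) is true, then step=0, then ((delta * base) > max(step, total)) is false, then delta=0, then returns -6 | eval_b: delta=0, then total=0, then ((step + base) == (step + total)) is true, then step=0, then ((delta * base) > (-min((-step), (-total)))) is false, then delta=0, then returns -6 — matching result -6.
Every one of the 63 inputs gives matching results.
verdict: equivalent


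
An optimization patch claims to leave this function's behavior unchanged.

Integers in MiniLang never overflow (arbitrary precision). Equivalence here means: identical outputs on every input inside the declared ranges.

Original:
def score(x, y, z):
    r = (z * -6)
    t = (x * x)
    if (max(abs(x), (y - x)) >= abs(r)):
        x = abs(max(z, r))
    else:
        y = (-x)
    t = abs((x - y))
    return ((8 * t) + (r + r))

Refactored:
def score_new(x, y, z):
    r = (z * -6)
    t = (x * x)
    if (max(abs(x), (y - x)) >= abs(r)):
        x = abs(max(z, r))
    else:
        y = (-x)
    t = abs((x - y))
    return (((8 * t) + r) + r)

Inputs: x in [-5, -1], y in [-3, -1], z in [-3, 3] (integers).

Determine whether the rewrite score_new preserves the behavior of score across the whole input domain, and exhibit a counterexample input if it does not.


This is a faithful refactor — same computation, different form, but the computed results match everywhere.
Spot check at x=-2, y=-2, z=-3 — score: r=18, then t=4, then (max(abs(x), (y - x)) >= abs(r)) is false, then y=2, then t=4, then returns 68. score_new: r=18, then t=4, then (max(abs(x), (y - x)) >= abs(r)) is false, then y=2, then t=4, then returns 68. Both give 68.
Across all 105 domain points the two functions coincide.
verdict: equivalent


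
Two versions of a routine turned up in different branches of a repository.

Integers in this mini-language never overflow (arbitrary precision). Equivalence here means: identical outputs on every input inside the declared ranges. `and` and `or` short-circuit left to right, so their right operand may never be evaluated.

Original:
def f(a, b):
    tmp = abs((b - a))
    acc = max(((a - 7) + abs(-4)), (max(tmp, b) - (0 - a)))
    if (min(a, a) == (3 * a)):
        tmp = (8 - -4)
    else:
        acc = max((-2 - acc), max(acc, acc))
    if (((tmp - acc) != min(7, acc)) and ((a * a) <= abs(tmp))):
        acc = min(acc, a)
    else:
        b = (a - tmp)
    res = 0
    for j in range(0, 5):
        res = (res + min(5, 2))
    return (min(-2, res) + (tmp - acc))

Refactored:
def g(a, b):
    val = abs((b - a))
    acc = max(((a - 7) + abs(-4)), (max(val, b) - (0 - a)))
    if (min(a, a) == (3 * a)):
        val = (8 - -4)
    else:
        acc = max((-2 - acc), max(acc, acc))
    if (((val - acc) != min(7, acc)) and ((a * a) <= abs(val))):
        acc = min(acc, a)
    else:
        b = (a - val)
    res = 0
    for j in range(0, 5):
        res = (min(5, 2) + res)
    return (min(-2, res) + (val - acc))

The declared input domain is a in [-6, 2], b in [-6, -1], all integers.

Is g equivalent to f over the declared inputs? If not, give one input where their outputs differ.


The two versions differ — the changes include local variable names differ.
Spot check at a=-3, b=-3 — f: tmp becomes 0; next acc becomes -3; next (min(a, a) == (3 * a)) evaluates to false; next acc becomes 1; next (((tmp - acc) != min(7, acc)) and ((a * a) <= abs(tmp))) evaluates to false; next b becomes -3; next res becomes 0; next at j=0:; next res becomes 2; next at j=1:; next res becomes 4; next at j=2:; next res becomes 6; next at j=3:; next res becomes 8; next at j=4:; next res becomes 10; next final value -3. g: val becomes 0; next acc becomes -3; next (min(a, a) == (3 * a)) evaluates to false; next acc becomes 1; next (((val - acc) != min(7, acc)) and ((a * a) <= abs(val))) evaluates to false; next b becomes -3; next res becomes 0; next at j=0:; next res becomes 2; next at j=1:; next res becomes 4; next at j=2:; next res becomes 6; next at j=3:; next res becomes 8; next at j=4:; next res becomes 10; next final value -3. Both give -3.
Sweeping the whole domain (54 inputs) finds no disagreement.
verdict: equivalent


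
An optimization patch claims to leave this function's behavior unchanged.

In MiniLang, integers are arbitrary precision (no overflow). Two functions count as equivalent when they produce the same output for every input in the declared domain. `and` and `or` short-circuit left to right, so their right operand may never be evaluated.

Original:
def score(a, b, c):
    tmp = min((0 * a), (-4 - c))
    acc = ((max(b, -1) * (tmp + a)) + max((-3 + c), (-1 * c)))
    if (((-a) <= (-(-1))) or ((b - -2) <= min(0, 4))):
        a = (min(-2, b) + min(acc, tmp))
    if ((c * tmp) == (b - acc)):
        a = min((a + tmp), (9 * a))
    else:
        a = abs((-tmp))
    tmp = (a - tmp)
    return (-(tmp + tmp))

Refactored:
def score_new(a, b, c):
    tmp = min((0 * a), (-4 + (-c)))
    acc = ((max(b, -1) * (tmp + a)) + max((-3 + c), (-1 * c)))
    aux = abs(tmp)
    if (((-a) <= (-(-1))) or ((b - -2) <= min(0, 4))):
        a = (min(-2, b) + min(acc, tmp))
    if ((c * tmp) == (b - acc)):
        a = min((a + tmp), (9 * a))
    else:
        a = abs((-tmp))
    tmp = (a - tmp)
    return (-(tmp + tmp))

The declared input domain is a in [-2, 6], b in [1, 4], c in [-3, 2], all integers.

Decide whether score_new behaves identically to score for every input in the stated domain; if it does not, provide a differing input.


The two are interchangeable: statement counts differ, plus local variable names differ, plus min/max/abs usage differs, plus arithmetic usage differs, and every declared input agrees.
Spot check at a=-1, b=3, c=2 — score: tmp=-6, then acc=-22, then (((-a) <= (-(-1))) or ((b - -2) <= min(0, 4))) is true, then a=-24, then ((c * tmp) == (b - acc)) is false, then a=6, then tmp=12, then returns -24. score_new: tmp=-6, then acc=-22, then aux=6, then (((-a) <= (-(-1))) or ((b - -2) <= min(0, 4))) is true, then a=-24, then ((c * tmp) == (b - acc)) is false, then a=6, then tmp=12, then returns -24. Both give -24.
An exhaustive pass over the 216 declared inputs shows identical outputs.
verdict: equivalent


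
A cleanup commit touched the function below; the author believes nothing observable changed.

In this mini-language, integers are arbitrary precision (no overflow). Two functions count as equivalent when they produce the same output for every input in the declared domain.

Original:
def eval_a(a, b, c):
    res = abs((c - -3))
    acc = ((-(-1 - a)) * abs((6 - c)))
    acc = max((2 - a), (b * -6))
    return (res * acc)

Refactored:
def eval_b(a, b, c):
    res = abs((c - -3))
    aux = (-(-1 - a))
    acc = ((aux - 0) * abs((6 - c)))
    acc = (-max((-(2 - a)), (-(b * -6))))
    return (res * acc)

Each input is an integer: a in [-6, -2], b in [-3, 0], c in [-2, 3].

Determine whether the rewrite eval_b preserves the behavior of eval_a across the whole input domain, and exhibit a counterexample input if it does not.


These are not equivalent — on a=-6, b=-3, c=-2 the outputs split (18 vs 8).
eval_a: res = 1; acc = -40; acc = 18; return 18
eval_b: res = 1; aux = -5; acc = -40; acc = 8; return 8
verdict: not equivalent; witness: a=-6, b=-3, c=-2


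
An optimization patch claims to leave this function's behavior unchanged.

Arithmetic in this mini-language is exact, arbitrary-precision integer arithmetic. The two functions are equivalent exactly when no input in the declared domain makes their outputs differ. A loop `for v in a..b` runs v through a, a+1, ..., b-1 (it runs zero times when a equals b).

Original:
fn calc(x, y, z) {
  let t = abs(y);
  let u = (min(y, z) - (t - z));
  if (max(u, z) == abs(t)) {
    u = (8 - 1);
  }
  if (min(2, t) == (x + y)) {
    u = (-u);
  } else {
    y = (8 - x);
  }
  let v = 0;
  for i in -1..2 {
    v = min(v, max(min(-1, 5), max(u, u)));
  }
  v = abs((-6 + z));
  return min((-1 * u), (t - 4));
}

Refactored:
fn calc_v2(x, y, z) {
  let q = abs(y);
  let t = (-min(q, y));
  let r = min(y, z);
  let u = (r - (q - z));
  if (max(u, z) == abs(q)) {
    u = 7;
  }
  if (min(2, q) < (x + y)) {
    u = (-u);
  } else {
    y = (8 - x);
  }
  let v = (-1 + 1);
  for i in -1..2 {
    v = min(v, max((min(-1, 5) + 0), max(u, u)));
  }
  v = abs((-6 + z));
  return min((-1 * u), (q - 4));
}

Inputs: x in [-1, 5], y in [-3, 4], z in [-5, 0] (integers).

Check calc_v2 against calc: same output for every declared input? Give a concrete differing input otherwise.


Input x=-1, y=3, z=-5: -13 from calc versus -1 from calc_v2.
verdict: not equivalent; witness: x=-1, y=3, z=-5


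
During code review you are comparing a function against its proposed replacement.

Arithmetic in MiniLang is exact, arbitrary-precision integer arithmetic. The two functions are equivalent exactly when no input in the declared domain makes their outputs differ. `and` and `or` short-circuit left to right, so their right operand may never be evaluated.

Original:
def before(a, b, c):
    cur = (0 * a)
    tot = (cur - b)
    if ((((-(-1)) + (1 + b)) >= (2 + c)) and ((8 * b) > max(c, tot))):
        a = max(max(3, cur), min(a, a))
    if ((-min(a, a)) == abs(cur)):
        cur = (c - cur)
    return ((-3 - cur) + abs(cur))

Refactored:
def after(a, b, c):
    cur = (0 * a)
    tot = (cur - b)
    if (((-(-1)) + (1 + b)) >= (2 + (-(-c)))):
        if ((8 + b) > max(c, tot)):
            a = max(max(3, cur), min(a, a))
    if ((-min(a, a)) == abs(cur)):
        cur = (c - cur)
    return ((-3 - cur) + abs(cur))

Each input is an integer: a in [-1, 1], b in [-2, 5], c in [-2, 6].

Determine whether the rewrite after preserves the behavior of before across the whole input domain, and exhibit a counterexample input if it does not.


Run the pair on a=0, b=-2, c=-2.
before: cur=0, then tot=2, then ((((-(-1)) + (1 + b)) >= (2 + c)) and ((8 * b) > max(c, tot))) is false, then ((-min(a, a)) == abs(cur)) is true, then cur=-2, then returns 1
after: cur=0, then tot=2, then (((-(-1)) + (1 + b)) >= (2 + (-(-c)))) is true, then ((8 + b) > max(c, tot)) is true, then a=3, then ((-min(a, a)) == abs(cur)) is false, then returns -3
1 and -3 differ, so these are not the same function on this domain.
verdict: not equivalent; witness: a=0, b=-2, c=-2


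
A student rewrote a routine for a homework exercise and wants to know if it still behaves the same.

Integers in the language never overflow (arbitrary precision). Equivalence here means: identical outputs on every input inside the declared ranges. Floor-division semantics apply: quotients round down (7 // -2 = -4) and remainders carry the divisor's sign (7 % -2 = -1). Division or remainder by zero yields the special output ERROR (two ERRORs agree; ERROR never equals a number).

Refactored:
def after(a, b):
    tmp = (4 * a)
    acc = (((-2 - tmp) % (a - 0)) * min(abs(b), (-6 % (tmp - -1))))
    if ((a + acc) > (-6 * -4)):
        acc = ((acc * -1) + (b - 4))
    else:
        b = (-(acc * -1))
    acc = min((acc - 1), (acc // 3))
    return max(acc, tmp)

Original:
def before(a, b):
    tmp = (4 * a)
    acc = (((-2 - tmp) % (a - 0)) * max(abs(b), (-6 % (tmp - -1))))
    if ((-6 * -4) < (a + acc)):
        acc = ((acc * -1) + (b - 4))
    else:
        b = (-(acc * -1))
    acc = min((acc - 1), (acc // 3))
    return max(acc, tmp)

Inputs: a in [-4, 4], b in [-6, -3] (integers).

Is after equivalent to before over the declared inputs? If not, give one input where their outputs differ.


Take a=-4, b=-6.
before: tmp = -16; acc = -12; ((-6 * -4) < (a + acc)) -> false; b = -12; acc = -13; return -13
after: tmp = -16; acc = 12; ((a + acc) > (-6 * -4)) -> false; b = 12; acc = 4; return 4
-13 and 4 differ, so these are not the same function on this domain.
verdict: not equivalent; witness: a=-4, b=-6


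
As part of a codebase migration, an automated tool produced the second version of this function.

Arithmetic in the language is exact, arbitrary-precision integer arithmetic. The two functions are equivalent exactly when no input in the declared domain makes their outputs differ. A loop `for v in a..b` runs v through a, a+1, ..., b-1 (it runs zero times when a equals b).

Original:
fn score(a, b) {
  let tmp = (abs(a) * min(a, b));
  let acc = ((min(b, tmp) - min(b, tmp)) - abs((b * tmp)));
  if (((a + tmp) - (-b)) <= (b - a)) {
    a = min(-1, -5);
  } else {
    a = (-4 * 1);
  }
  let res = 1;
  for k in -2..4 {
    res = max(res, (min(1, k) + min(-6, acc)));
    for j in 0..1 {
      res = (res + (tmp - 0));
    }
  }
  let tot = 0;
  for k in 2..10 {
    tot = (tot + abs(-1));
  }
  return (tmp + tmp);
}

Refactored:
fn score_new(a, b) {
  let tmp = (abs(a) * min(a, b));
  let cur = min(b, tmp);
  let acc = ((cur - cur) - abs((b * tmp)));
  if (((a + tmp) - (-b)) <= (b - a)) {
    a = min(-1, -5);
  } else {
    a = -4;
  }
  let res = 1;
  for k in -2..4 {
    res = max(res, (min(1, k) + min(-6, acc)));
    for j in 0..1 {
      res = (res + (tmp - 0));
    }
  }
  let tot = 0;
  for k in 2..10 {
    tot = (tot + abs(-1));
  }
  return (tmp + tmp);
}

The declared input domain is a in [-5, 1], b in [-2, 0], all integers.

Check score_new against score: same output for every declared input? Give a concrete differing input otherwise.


Equivalent — the differences include constant usage differs; and arithmetic usage differs; and local variable names differ; and min/max/abs usage differs; and statement counts differ, yet no declared input distinguishes the two.
As a probe, take a=-1, b=0: score runs tmp = -1; acc = 0; (((a + tmp) - (-b)) <= (b - a)) -> true; a = -5; res = 1; [k=-2]; res = 1; [j=0]; res = 0; [k=-1]; res = 0; [j=0]; res = -1; [k=0]; res = -1; [j=0]; res = -2; [k=1]; res = -2; [j=0]; res = -3; [k=2]; res = -3; [j=0]; res = -4; [k=3]; res = -4; [j=0]; res = -5; tot = 0; [k=2]; tot = 1; [k=3]; tot = 2; [k=4]; tot = 3; [k=5]; tot = 4; [k=6]; tot = 5; [k=7]; tot = 6; [k=8]; tot = 7; [k=9]; tot = 8; return -2; score_new runs tmp = -1; cur = -1; acc = 0; (((a + tmp) - (-b)) <= (b - a)) -> true; a = -5; res = 1; [k=-2]; res = 1; [j=0]; res = 0; [k=-1]; res = 0; [j=0]; res = -1; [k=0]; res = -1; [j=0]; res = -2; [k=1]; res = -2; [j=0]; res = -3; [k=2]; res = -3; [j=0]; res = -4; [k=3]; res = -4; [j=0]; res = -5; tot = 0; [k=2]; tot = 1; [k=3]; tot = 2; [k=4]; tot = 3; [k=5]; tot = 4; [k=6]; tot = 5; [k=7]; tot = 6; [k=8]; tot = 7; [k=9]; tot = 8; return -2; both end at -2.
Every one of the 21 inputs gives matching results.
verdict: equivalent


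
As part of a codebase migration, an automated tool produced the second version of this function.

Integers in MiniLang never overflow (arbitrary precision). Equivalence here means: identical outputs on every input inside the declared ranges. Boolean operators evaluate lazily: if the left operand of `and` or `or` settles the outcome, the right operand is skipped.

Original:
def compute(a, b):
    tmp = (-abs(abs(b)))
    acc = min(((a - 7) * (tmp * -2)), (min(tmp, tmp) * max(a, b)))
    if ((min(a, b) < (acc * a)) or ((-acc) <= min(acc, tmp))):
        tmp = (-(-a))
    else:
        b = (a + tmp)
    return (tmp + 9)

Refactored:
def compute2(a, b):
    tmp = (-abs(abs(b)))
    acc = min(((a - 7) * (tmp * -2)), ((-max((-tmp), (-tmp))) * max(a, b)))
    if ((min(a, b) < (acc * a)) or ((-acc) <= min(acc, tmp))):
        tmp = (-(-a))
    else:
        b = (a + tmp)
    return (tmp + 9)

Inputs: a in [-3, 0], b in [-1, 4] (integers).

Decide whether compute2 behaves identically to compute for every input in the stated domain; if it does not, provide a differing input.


Side by side, the visible changes include: min/max/abs usage differs.
One worked example (a=0, b=1) — compute: tmp becomes -1; next acc becomes -14; next ((min(a, b) < (acc * a)) or ((-acc) <= min(acc, tmp))) evaluates to false; next b becomes -1; next final value 8; compute2: tmp becomes -1; next acc becomes -14; next ((min(a, b) < (acc * a)) or ((-acc) <= min(acc, tmp))) evaluates to false; next b becomes -1; next final value 8; agreement on 8.
Sweeping the whole domain (24 inputs) finds no disagreement.
verdict: equivalent
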